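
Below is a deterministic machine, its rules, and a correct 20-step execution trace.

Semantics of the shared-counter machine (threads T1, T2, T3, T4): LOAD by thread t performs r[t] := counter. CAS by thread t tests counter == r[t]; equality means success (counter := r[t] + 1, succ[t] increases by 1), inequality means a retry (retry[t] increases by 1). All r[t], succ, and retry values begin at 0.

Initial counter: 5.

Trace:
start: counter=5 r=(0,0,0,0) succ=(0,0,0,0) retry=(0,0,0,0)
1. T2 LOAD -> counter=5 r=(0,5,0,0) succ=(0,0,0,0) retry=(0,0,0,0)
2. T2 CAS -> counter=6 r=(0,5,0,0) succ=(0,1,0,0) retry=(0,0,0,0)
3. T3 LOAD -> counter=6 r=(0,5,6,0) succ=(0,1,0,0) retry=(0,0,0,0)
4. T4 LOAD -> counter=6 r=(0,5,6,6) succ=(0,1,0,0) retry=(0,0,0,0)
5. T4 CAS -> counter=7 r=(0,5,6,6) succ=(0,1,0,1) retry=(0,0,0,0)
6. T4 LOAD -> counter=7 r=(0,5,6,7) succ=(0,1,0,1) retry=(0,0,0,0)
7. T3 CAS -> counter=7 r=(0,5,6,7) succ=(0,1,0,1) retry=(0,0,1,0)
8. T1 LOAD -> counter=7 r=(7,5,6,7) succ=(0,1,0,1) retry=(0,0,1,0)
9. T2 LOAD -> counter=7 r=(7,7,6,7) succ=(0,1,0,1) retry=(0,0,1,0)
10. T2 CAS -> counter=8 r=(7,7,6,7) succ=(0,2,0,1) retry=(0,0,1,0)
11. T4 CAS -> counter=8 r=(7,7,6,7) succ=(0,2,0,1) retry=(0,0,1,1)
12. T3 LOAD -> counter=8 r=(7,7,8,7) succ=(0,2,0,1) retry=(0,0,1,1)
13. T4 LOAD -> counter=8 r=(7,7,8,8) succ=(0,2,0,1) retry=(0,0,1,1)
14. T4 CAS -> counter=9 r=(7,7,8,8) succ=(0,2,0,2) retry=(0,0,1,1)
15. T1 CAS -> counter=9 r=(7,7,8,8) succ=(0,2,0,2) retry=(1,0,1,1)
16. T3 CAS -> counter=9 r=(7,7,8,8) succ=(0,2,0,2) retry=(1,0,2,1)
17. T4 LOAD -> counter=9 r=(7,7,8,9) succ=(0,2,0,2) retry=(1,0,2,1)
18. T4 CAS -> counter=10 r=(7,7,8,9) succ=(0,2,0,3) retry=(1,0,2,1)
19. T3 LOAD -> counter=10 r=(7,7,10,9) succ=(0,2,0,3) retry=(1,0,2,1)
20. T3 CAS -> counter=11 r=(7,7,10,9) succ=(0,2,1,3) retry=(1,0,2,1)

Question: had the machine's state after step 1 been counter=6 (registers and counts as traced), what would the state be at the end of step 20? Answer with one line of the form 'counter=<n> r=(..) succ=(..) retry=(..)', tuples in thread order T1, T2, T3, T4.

state after step 1 := counter=6 r=(0,5,0,0) succ=(0,0,0,0) retry=(0,0,0,0)
2. T2 CAS -> counter=6 r=(0,5,0,0) succ=(0,0,0,0) retry=(0,1,0,0)
3. T3 LOAD -> counter=6 r=(0,5,6,0) succ=(0,0,0,0) retry=(0,1,0,0)
4. T4 LOAD -> counter=6 r=(0,5,6,6) succ=(0,0,0,0) retry=(0,1,0,0)
5. T4 CAS -> counter=7 r=(0,5,6,6) succ=(0,0,0,1) retry=(0,1,0,0)
6. T4 LOAD -> counter=7 r=(0,5,6,7) succ=(0,0,0,1) retry=(0,1,0,0)
7. T3 CAS -> counter=7 r=(0,5,6,7) succ=(0,0,0,1) retry=(0,1,1,0)
8. T1 LOAD -> counter=7 r=(7,5,6,7) succ=(0,0,0,1) retry=(0,1,1,0)
9. T2 LOAD -> counter=7 r=(7,7,6,7) succ=(0,0,0,1) retry=(0,1,1,0)
10. T2 CAS -> counter=8 r=(7,7,6,7) succ=(0,1,0,1) retry=(0,1,1,0)
11. T4 CAS -> counter=8 r=(7,7,6,7) succ=(0,1,0,1) retry=(0,1,1,1)
12. T3 LOAD -> counter=8 r=(7,7,8,7) succ=(0,1,0,1) retry=(0,1,1,1)
13. T4 LOAD -> counter=8 r=(7,7,8,8) succ=(0,1,0,1) retry=(0,1,1,1)
14. T4 CAS -> counter=9 r=(7,7,8,8) succ=(0,1,0,2) retry=(0,1,1,1)
15. T1 CAS -> counter=9 r=(7,7,8,8) succ=(0,1,0,2) retry=(1,1,1,1)
16. T3 CAS -> counter=9 r=(7,7,8,8) succ=(0,1,0,2) retry=(1,1,2,1)
17. T4 LOAD -> counter=9 r=(7,7,8,9) succ=(0,1,0,2) retry=(1,1,2,1)
18. T4 CAS -> counter=10 r=(7,7,8,9) succ=(0,1,0,3) retry=(1,1,2,1)
19. T3 LOAD -> counter=10 r=(7,7,10,9) succ=(0,1,0,3) retry=(1,1,2,1)
20. T3 CAS -> counter=11 r=(7,7,10,9) succ=(0,1,1,3) retry=(1,1,2,1)

counter=11 r=(7,7,10,9) succ=(0,1,1,3) retry=(1,1,2,1)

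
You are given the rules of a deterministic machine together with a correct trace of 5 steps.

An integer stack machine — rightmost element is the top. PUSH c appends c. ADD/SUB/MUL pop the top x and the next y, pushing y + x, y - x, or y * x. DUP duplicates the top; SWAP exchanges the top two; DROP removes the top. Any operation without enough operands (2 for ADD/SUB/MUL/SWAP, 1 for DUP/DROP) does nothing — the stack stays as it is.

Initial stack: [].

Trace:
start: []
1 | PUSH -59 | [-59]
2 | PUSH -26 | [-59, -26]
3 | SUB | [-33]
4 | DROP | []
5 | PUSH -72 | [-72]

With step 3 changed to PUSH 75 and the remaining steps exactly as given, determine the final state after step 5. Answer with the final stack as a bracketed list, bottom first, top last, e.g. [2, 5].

(re-executing from step 3 with the substitution; state before step 3: [-59, -26])
3 | PUSH 75 | [-59, -26, 75]
4 | DROP | [-59, -26]
5 | PUSH -72 | [-59, -26, -72]

[-59, -26, -72]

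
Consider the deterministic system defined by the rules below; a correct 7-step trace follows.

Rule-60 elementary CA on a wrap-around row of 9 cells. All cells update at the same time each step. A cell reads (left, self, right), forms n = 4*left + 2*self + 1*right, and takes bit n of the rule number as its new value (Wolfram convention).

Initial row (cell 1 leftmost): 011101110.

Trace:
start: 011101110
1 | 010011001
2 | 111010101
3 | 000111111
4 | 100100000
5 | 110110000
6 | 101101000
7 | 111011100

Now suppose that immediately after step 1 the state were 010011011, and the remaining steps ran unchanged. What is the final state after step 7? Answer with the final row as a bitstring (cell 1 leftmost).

state after step 1 := 010011011
2 | 111010110
3 | 100111101
4 | 010100011
5 | 111110010
6 | 100001011
7 | 010001110

010001110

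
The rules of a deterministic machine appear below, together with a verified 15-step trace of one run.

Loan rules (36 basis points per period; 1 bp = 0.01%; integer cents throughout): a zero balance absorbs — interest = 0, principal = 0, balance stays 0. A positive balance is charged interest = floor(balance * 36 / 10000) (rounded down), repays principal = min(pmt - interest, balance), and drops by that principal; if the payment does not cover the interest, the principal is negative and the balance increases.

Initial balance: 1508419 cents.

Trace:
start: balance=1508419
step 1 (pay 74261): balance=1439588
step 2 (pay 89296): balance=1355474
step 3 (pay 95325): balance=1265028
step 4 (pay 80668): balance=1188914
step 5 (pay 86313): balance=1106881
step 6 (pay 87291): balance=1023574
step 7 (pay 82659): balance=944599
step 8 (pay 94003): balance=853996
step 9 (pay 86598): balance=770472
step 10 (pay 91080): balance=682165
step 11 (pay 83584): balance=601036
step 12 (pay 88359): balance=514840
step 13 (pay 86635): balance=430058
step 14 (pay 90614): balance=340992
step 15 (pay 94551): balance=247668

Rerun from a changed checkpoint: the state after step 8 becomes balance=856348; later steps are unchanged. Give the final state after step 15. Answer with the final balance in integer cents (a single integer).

250081

state after step 8 := balance=856348
step 9 (pay 86598): balance=772832
step 10 (pay 91080): balance=684534
step 11 (pay 83584): balance=603414
step 12 (pay 88359): balance=517227
step 13 (pay 86635): balance=432454
step 14 (pay 90614): balance=343396
step 15 (pay 94551): balance=250081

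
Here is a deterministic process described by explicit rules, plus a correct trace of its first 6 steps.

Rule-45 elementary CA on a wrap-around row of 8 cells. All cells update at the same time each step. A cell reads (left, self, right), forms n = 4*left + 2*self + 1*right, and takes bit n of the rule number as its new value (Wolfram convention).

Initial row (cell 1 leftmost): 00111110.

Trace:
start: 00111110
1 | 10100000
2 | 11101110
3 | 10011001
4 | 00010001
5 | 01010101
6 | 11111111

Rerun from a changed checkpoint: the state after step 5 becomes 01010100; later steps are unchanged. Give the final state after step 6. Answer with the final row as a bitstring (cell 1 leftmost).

01111101

state after step 5 := 01010100
6 | 01111101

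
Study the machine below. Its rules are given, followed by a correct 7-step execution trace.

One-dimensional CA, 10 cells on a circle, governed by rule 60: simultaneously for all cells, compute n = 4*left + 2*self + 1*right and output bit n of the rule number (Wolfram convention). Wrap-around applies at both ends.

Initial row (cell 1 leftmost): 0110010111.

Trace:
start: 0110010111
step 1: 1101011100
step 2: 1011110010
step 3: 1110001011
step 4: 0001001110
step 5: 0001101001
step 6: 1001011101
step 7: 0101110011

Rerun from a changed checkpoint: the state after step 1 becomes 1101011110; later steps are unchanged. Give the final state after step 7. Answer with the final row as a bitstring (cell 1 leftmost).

1111010001

state after step 1 := 1101011110
step 2: 1011110001
step 3: 0110001001
step 4: 1101001101
step 5: 0011101011
step 6: 1010011110
step 7: 1111010001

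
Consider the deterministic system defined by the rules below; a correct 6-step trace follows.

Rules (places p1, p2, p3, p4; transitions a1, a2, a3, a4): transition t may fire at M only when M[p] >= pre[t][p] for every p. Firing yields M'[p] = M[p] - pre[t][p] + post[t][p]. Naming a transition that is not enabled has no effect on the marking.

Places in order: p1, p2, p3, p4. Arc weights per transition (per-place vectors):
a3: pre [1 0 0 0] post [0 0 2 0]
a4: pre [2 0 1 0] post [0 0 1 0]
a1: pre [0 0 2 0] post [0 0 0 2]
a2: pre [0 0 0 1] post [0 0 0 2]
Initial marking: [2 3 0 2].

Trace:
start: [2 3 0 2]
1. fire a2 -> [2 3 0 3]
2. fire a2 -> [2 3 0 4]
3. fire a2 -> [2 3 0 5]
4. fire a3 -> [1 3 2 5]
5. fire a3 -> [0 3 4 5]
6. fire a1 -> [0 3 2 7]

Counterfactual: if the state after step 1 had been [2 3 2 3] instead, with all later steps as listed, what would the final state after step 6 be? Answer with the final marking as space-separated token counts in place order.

0 3 4 7

state after step 1 := [2 3 2 3]
2. fire a2 -> [2 3 2 4]
3. fire a2 -> [2 3 2 5]
4. fire a3 -> [1 3 4 5]
5. fire a3 -> [0 3 6 5]
6. fire a1 -> [0 3 4 7]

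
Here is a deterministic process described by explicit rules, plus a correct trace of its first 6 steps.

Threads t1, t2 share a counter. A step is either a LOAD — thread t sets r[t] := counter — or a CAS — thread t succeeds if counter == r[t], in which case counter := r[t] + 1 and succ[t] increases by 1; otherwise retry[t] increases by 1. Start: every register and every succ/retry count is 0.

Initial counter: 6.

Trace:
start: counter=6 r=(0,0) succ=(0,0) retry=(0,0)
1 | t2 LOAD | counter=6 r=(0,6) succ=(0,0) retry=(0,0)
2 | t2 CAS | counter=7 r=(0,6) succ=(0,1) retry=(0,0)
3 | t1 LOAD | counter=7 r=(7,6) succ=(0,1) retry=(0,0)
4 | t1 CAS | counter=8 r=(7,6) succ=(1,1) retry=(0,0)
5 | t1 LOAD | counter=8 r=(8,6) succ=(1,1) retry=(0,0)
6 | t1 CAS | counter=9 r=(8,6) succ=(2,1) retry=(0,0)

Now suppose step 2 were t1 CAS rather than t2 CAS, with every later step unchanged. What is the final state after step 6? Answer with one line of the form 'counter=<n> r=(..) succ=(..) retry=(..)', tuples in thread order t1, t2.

counter=8 r=(7,6) succ=(2,0) retry=(1,0)

(re-executing from step 2 with the substitution; state before step 2: counter=6 r=(0,6) succ=(0,0) retry=(0,0))
2 | t1 CAS | counter=6 r=(0,6) succ=(0,0) retry=(1,0)
3 | t1 LOAD | counter=6 r=(6,6) succ=(0,0) retry=(1,0)
4 | t1 CAS | counter=7 r=(6,6) succ=(1,0) retry=(1,0)
5 | t1 LOAD | counter=7 r=(7,6) succ=(1,0) retry=(1,0)
6 | t1 CAS | counter=8 r=(7,6) succ=(2,0) retry=(1,0)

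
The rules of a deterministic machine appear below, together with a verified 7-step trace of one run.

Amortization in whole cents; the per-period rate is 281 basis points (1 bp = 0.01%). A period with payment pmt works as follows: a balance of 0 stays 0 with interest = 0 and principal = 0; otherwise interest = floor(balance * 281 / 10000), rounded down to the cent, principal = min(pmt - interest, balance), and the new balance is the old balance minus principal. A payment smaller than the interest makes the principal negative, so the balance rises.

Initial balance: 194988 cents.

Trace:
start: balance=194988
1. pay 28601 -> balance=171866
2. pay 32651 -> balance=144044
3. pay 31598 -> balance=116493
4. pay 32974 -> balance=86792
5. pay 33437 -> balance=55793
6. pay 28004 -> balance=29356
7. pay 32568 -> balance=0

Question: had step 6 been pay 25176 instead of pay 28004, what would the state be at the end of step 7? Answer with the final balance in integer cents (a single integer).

520

(re-executing from step 6 with the substitution; state before step 6: balance=55793)
6. pay 25176 -> balance=32184
7. pay 32568 -> balance=520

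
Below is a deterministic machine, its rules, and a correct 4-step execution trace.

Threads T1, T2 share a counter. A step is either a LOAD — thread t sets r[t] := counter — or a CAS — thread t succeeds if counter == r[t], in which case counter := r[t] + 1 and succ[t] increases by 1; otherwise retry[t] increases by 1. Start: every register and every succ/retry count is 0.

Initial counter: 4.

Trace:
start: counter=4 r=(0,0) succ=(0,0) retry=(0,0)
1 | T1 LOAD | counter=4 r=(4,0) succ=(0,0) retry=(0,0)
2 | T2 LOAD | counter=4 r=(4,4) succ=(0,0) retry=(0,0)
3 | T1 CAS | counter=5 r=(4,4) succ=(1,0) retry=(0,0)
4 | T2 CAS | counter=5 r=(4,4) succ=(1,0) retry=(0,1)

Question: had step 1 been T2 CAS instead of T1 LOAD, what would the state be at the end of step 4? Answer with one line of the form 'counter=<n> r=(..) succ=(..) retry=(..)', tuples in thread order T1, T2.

counter=5 r=(0,4) succ=(0,1) retry=(1,1)

(re-executing from step 1 with the substitution; state before step 1: counter=4 r=(0,0) succ=(0,0) retry=(0,0))
1 | T2 CAS | counter=4 r=(0,0) succ=(0,0) retry=(0,1)
2 | T2 LOAD | counter=4 r=(0,4) succ=(0,0) retry=(0,1)
3 | T1 CAS | counter=4 r=(0,4) succ=(0,0) retry=(1,1)
4 | T2 CAS | counter=5 r=(0,4) succ=(0,1) retry=(1,1)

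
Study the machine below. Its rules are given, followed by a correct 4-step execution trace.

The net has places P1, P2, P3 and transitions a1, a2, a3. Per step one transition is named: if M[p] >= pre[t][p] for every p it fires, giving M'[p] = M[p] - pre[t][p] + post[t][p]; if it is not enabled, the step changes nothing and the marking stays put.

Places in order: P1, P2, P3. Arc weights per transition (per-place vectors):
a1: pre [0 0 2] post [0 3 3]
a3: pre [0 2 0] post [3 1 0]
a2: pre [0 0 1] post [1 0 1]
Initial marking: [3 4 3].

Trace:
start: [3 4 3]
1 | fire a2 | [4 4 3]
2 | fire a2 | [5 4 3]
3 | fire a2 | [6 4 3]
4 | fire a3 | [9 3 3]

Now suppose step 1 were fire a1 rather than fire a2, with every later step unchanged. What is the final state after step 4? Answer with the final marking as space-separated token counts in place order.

8 6 4

(re-executing from step 1 with the substitution; state before step 1: [3 4 3])
1 | fire a1 | [3 7 4]
2 | fire a2 | [4 7 4]
3 | fire a2 | [5 7 4]
4 | fire a3 | [8 6 4]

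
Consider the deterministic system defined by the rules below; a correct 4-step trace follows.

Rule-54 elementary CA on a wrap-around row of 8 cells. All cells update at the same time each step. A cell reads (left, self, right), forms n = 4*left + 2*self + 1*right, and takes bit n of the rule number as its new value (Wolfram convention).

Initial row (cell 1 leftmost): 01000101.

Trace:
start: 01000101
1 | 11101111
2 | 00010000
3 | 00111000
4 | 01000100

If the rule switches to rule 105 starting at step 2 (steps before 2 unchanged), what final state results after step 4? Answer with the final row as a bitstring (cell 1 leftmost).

(re-executing steps 2..4 under rule 105; state before step 2: 11101111)
2 | 00111000
3 | 10101011
4 | 11010110

11010110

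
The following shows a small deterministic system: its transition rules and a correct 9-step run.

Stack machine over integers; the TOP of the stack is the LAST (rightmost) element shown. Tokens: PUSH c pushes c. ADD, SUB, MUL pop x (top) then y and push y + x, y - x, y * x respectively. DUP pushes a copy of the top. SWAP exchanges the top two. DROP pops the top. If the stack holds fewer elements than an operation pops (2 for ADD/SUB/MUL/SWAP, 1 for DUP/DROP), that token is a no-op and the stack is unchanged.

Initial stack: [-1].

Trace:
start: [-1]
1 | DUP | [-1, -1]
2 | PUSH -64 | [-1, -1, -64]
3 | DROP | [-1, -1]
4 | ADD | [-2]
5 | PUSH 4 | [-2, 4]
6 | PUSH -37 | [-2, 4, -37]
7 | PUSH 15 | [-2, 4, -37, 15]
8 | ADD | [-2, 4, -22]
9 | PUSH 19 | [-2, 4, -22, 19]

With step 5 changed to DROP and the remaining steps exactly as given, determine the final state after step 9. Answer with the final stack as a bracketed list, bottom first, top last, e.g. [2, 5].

(re-executing from step 5 with the substitution; state before step 5: [-2])
5 | DROP | []
6 | PUSH -37 | [-37]
7 | PUSH 15 | [-37, 15]
8 | ADD | [-22]
9 | PUSH 19 | [-22, 19]

[-22, 19]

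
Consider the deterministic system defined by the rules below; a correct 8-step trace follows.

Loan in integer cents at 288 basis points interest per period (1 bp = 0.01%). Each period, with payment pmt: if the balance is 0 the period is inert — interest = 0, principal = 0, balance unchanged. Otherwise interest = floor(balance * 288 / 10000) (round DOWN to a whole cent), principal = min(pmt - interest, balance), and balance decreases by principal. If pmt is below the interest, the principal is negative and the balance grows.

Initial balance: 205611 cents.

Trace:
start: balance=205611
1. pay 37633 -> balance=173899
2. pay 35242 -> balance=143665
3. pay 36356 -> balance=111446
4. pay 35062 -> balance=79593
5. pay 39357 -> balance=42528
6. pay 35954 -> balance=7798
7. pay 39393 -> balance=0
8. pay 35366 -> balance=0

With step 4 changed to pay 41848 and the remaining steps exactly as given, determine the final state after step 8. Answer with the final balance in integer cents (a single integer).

0

(re-executing from step 4 with the substitution; state before step 4: balance=111446)
4. pay 41848 -> balance=72807
5. pay 39357 -> balance=35546
6. pay 35954 -> balance=615
7. pay 39393 -> balance=0
8. pay 35366 -> balance=0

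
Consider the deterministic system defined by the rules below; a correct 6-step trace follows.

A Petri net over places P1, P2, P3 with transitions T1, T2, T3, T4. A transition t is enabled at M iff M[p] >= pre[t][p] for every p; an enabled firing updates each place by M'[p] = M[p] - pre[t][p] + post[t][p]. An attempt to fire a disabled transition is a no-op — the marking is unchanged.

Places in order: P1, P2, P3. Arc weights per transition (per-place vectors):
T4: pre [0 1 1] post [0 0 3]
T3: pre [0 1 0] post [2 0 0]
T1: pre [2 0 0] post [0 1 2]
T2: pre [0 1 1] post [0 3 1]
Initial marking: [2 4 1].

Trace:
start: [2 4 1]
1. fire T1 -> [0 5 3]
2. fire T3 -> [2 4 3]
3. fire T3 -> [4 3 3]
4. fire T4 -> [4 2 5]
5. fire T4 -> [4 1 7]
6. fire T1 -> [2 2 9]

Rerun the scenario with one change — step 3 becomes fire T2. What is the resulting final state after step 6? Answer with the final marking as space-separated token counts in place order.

0 5 9

(re-executing from step 3 with the substitution; state before step 3: [2 4 3])
3. fire T2 -> [2 6 3]
4. fire T4 -> [2 5 5]
5. fire T4 -> [2 4 7]
6. fire T1 -> [0 5 9]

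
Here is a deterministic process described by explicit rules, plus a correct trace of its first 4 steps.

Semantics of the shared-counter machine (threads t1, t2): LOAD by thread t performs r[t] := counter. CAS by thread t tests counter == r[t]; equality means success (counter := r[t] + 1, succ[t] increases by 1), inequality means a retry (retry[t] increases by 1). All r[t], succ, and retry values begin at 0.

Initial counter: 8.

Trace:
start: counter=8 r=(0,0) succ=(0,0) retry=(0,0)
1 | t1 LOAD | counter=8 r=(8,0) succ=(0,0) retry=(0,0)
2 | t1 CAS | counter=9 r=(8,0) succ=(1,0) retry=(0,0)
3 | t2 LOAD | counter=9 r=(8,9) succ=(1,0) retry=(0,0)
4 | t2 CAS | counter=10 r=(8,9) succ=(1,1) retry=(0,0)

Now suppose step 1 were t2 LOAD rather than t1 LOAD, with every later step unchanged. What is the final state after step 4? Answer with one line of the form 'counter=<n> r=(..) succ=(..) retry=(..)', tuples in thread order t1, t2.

counter=9 r=(0,8) succ=(0,1) retry=(1,0)

(re-executing from step 1 with the substitution; state before step 1: counter=8 r=(0,0) succ=(0,0) retry=(0,0))
1 | t2 LOAD | counter=8 r=(0,8) succ=(0,0) retry=(0,0)
2 | t1 CAS | counter=8 r=(0,8) succ=(0,0) retry=(1,0)
3 | t2 LOAD | counter=8 r=(0,8) succ=(0,0) retry=(1,0)
4 | t2 CAS | counter=9 r=(0,8) succ=(0,1) retry=(1,0)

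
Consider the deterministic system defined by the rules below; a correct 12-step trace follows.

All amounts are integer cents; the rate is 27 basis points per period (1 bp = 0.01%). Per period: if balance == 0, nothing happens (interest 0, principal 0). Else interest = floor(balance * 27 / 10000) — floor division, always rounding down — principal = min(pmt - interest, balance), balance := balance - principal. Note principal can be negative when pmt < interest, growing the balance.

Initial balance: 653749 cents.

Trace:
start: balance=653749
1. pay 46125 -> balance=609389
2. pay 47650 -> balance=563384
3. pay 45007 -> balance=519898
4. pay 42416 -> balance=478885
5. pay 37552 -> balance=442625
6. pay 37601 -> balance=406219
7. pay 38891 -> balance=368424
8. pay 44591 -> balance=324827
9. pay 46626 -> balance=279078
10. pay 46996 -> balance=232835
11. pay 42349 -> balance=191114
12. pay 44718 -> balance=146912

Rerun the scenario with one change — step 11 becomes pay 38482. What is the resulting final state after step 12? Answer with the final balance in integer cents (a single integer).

(re-executing from step 11 with the substitution; state before step 11: balance=232835)
11. pay 38482 -> balance=194981
12. pay 44718 -> balance=150789

150789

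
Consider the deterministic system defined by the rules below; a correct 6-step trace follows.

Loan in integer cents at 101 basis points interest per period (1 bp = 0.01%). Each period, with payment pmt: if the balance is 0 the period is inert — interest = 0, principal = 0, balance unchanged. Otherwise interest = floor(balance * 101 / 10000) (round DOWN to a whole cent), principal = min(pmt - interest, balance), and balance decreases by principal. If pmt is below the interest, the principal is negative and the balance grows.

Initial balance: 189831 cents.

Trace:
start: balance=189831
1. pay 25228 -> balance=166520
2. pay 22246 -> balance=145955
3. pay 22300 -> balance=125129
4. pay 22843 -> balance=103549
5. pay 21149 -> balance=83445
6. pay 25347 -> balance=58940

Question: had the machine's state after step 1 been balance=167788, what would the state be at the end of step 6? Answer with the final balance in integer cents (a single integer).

state after step 1 := balance=167788
2. pay 22246 -> balance=147236
3. pay 22300 -> balance=126423
4. pay 22843 -> balance=104856
5. pay 21149 -> balance=84766
6. pay 25347 -> balance=60275

60275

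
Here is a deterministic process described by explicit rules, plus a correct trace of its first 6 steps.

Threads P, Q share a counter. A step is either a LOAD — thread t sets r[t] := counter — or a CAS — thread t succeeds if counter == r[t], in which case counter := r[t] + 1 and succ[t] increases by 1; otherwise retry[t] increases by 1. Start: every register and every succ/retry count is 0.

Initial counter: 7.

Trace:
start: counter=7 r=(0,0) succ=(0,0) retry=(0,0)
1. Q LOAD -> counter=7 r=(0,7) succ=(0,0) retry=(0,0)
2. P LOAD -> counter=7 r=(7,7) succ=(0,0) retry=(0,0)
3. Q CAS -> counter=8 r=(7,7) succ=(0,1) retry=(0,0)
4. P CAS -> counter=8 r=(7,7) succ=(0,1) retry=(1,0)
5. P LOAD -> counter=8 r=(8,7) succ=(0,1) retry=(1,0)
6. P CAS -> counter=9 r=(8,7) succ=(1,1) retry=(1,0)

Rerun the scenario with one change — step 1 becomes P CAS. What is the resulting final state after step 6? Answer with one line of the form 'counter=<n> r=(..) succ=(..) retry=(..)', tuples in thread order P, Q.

counter=9 r=(8,0) succ=(2,0) retry=(1,1)

(re-executing from step 1 with the substitution; state before step 1: counter=7 r=(0,0) succ=(0,0) retry=(0,0))
1. P CAS -> counter=7 r=(0,0) succ=(0,0) retry=(1,0)
2. P LOAD -> counter=7 r=(7,0) succ=(0,0) retry=(1,0)
3. Q CAS -> counter=7 r=(7,0) succ=(0,0) retry=(1,1)
4. P CAS -> counter=8 r=(7,0) succ=(1,0) retry=(1,1)
5. P LOAD -> counter=8 r=(8,0) succ=(1,0) retry=(1,1)
6. P CAS -> counter=9 r=(8,0) succ=(2,0) retry=(1,1)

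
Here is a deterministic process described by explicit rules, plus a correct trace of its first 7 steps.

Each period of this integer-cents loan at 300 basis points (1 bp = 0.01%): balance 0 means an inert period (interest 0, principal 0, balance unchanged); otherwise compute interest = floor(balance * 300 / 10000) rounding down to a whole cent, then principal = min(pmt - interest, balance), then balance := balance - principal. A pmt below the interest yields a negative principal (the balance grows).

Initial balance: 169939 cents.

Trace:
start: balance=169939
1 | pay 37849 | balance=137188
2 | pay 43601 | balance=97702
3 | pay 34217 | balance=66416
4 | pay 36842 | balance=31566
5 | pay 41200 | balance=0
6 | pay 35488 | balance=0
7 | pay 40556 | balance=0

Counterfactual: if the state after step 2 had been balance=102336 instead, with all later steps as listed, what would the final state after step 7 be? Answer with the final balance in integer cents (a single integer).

0

state after step 2 := balance=102336
3 | pay 34217 | balance=71189
4 | pay 36842 | balance=36482
5 | pay 41200 | balance=0
6 | pay 35488 | balance=0
7 | pay 40556 | balance=0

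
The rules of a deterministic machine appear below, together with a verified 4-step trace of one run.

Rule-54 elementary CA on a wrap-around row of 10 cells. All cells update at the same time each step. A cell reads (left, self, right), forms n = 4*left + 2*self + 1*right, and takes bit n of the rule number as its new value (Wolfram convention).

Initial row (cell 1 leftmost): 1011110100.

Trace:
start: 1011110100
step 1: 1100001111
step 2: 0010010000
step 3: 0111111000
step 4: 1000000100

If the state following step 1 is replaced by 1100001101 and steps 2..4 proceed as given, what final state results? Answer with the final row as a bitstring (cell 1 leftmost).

1000000000

state after step 1 := 1100001101
step 2: 0010010010
step 3: 0111111111
step 4: 1000000000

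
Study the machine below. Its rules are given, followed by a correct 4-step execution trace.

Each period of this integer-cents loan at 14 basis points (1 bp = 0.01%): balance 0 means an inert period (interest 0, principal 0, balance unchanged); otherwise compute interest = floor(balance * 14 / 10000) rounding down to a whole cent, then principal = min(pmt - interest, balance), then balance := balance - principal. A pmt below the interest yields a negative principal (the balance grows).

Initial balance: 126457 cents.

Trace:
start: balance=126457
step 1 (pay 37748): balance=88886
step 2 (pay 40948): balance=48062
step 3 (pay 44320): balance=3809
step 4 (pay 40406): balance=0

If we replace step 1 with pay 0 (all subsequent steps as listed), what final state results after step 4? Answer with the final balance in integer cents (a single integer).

1315

(re-executing from step 1 with the substitution; state before step 1: balance=126457)
step 1 (pay 0): balance=126634
step 2 (pay 40948): balance=85863
step 3 (pay 44320): balance=41663
step 4 (pay 40406): balance=1315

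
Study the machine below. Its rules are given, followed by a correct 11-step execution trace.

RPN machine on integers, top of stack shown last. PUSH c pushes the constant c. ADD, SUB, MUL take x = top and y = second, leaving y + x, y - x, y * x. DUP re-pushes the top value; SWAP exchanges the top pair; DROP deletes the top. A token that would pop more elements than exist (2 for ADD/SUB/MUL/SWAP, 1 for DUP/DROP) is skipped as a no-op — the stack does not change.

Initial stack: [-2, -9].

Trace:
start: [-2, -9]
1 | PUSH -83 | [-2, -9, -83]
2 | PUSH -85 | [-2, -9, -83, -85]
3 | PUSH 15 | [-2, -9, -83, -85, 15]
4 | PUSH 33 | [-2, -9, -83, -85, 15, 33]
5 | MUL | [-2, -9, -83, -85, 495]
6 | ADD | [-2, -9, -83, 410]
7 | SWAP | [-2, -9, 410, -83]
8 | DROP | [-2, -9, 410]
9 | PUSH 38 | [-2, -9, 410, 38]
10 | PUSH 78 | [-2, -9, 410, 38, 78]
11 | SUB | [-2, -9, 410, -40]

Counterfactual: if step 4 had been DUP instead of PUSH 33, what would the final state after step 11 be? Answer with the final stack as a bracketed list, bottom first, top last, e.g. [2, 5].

(re-executing from step 4 with the substitution; state before step 4: [-2, -9, -83, -85, 15])
4 | DUP | [-2, -9, -83, -85, 15, 15]
5 | MUL | [-2, -9, -83, -85, 225]
6 | ADD | [-2, -9, -83, 140]
7 | SWAP | [-2, -9, 140, -83]
8 | DROP | [-2, -9, 140]
9 | PUSH 38 | [-2, -9, 140, 38]
10 | PUSH 78 | [-2, -9, 140, 38, 78]
11 | SUB | [-2, -9, 140, -40]

[-2, -9, 140, -40]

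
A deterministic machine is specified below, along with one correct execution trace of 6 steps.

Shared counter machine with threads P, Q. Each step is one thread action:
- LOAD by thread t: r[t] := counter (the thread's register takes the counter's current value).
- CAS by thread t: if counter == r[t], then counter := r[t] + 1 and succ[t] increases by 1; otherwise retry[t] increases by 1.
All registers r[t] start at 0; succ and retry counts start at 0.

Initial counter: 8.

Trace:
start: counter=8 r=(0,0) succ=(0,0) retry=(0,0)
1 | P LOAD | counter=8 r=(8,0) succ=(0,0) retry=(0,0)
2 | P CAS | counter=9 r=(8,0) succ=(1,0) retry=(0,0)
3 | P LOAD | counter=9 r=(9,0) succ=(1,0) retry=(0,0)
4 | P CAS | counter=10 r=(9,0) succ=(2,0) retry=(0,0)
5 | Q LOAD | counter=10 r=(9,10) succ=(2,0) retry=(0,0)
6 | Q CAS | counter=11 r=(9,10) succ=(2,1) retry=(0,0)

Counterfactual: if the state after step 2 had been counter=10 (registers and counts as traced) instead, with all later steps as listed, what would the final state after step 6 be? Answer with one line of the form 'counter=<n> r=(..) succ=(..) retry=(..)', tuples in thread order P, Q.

state after step 2 := counter=10 r=(8,0) succ=(1,0) retry=(0,0)
3 | P LOAD | counter=10 r=(10,0) succ=(1,0) retry=(0,0)
4 | P CAS | counter=11 r=(10,0) succ=(2,0) retry=(0,0)
5 | Q LOAD | counter=11 r=(10,11) succ=(2,0) retry=(0,0)
6 | Q CAS | counter=12 r=(10,11) succ=(2,1) retry=(0,0)

counter=12 r=(10,11) succ=(2,1) retry=(0,0)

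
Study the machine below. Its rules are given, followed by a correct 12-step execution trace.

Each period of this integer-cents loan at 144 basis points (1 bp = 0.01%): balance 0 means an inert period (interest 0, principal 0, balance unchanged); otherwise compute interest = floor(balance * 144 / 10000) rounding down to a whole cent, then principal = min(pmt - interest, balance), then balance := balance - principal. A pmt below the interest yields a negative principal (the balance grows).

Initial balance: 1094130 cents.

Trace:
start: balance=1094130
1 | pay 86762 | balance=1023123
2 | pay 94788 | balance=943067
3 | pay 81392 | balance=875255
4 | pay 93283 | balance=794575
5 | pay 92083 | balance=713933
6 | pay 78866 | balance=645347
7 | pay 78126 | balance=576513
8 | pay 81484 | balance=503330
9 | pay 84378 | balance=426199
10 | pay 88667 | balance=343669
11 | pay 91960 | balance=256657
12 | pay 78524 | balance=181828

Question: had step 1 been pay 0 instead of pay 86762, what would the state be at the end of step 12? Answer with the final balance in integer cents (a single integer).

283370

(re-executing from step 1 with the substitution; state before step 1: balance=1094130)
1 | pay 0 | balance=1109885
2 | pay 94788 | balance=1031079
3 | pay 81392 | balance=964534
4 | pay 93283 | balance=885140
5 | pay 92083 | balance=805803
6 | pay 78866 | balance=738540
7 | pay 78126 | balance=671048
8 | pay 81484 | balance=599227
9 | pay 84378 | balance=523477
10 | pay 88667 | balance=442348
11 | pay 91960 | balance=356757
12 | pay 78524 | balance=283370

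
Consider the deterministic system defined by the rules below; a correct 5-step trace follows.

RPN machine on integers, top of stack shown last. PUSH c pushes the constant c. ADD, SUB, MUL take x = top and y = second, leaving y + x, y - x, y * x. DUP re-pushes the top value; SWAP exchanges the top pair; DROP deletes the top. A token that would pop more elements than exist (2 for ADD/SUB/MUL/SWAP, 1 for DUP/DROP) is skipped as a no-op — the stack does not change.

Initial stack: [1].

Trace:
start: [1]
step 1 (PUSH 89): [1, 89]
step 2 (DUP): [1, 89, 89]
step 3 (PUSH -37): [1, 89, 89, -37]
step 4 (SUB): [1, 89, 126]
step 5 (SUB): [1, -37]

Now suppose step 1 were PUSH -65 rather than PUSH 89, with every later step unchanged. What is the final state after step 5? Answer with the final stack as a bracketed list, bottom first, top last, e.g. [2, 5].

(re-executing from step 1 with the substitution; state before step 1: [1])
step 1 (PUSH -65): [1, -65]
step 2 (DUP): [1, -65, -65]
step 3 (PUSH -37): [1, -65, -65, -37]
step 4 (SUB): [1, -65, -28]
step 5 (SUB): [1, -37]

[1, -37]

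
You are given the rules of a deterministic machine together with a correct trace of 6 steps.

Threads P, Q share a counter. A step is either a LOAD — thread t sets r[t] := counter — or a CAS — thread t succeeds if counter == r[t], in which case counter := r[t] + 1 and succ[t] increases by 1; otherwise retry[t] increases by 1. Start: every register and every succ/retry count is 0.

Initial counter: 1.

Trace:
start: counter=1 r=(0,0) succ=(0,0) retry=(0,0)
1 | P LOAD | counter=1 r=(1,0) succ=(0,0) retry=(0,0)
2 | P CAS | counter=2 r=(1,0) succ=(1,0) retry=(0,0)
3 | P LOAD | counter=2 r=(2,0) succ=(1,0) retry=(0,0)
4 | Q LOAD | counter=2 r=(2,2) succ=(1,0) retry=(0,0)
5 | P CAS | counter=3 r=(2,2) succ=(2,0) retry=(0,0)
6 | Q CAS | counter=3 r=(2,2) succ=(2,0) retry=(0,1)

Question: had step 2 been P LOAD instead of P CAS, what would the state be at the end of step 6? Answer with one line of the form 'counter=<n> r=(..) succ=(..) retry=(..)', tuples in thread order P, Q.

(re-executing from step 2 with the substitution; state before step 2: counter=1 r=(1,0) succ=(0,0) retry=(0,0))
2 | P LOAD | counter=1 r=(1,0) succ=(0,0) retry=(0,0)
3 | P LOAD | counter=1 r=(1,0) succ=(0,0) retry=(0,0)
4 | Q LOAD | counter=1 r=(1,1) succ=(0,0) retry=(0,0)
5 | P CAS | counter=2 r=(1,1) succ=(1,0) retry=(0,0)
6 | Q CAS | counter=2 r=(1,1) succ=(1,0) retry=(0,1)

counter=2 r=(1,1) succ=(1,0) retry=(0,1)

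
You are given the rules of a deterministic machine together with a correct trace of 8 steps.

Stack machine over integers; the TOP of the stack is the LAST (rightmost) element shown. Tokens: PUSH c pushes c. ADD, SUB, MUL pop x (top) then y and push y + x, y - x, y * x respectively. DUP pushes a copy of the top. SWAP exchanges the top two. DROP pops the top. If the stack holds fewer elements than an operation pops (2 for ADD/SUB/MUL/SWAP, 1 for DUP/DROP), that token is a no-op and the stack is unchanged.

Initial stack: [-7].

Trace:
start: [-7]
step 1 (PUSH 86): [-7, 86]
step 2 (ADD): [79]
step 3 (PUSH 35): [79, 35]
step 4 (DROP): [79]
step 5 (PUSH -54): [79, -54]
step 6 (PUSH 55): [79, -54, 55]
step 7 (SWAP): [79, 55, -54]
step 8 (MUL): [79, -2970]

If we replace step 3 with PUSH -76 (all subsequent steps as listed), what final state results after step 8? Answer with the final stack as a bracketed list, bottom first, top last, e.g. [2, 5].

[79, -2970]

(re-executing from step 3 with the substitution; state before step 3: [79])
step 3 (PUSH -76): [79, -76]
step 4 (DROP): [79]
step 5 (PUSH -54): [79, -54]
step 6 (PUSH 55): [79, -54, 55]
step 7 (SWAP): [79, 55, -54]
step 8 (MUL): [79, -2970]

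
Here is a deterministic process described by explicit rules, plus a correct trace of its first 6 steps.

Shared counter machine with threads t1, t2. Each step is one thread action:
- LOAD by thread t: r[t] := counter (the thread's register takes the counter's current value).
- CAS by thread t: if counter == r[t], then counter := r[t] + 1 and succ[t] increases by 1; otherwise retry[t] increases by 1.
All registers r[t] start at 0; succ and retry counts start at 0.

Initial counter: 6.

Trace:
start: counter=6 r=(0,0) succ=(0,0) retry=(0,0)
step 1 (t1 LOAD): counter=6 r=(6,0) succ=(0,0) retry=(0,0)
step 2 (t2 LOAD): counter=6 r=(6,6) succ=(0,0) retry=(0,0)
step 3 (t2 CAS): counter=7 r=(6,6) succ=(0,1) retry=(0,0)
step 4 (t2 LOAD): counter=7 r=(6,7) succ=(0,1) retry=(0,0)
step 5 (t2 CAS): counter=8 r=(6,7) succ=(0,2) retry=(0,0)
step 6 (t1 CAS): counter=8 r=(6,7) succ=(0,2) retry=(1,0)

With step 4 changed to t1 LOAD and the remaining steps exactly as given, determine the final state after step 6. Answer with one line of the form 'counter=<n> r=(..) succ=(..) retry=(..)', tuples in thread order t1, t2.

counter=8 r=(7,6) succ=(1,1) retry=(0,1)

(re-executing from step 4 with the substitution; state before step 4: counter=7 r=(6,6) succ=(0,1) retry=(0,0))
step 4 (t1 LOAD): counter=7 r=(7,6) succ=(0,1) retry=(0,0)
step 5 (t2 CAS): counter=7 r=(7,6) succ=(0,1) retry=(0,1)
step 6 (t1 CAS): counter=8 r=(7,6) succ=(1,1) retry=(0,1)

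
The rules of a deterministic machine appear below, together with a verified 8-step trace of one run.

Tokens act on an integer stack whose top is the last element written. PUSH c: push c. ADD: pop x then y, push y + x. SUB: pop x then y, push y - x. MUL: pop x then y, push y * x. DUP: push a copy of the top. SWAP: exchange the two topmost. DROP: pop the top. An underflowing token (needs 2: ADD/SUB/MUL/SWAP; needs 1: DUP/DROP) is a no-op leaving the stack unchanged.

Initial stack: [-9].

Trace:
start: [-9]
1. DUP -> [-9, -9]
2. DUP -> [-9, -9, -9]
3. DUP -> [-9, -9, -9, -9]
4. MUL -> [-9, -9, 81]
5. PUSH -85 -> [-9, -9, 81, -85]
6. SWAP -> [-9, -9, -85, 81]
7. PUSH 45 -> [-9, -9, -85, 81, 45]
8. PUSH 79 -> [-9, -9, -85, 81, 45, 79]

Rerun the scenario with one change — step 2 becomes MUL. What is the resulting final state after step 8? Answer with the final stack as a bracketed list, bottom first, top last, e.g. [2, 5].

(re-executing from step 2 with the substitution; state before step 2: [-9, -9])
2. MUL -> [81]
3. DUP -> [81, 81]
4. MUL -> [6561]
5. PUSH -85 -> [6561, -85]
6. SWAP -> [-85, 6561]
7. PUSH 45 -> [-85, 6561, 45]
8. PUSH 79 -> [-85, 6561, 45, 79]

[-85, 6561, 45, 79]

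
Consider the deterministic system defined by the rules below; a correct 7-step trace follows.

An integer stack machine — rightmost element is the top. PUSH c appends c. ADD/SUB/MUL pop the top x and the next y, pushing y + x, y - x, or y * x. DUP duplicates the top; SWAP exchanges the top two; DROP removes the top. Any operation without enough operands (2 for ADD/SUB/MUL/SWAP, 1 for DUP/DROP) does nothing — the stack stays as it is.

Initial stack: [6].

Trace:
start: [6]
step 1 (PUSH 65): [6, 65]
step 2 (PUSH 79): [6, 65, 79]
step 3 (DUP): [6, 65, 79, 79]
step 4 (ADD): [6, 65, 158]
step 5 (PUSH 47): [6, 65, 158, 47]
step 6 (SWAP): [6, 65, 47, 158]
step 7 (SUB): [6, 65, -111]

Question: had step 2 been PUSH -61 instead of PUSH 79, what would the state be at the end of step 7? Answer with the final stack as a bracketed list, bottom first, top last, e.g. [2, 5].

(re-executing from step 2 with the substitution; state before step 2: [6, 65])
step 2 (PUSH -61): [6, 65, -61]
step 3 (DUP): [6, 65, -61, -61]
step 4 (ADD): [6, 65, -122]
step 5 (PUSH 47): [6, 65, -122, 47]
step 6 (SWAP): [6, 65, 47, -122]
step 7 (SUB): [6, 65, 169]

[6, 65, 169]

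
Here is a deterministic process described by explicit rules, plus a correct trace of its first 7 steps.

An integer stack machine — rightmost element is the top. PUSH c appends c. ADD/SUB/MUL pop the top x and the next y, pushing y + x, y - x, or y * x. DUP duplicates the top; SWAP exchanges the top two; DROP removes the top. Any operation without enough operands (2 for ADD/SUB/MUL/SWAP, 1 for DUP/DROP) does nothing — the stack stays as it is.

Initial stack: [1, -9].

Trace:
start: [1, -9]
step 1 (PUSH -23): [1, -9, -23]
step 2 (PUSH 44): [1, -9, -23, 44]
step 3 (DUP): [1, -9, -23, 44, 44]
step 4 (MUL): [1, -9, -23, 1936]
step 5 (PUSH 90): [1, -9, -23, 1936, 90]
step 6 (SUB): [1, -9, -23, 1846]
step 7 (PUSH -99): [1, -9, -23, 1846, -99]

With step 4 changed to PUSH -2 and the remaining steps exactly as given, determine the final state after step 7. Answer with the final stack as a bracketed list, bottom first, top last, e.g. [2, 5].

[1, -9, -23, 44, 44, -92, -99]

(re-executing from step 4 with the substitution; state before step 4: [1, -9, -23, 44, 44])
step 4 (PUSH -2): [1, -9, -23, 44, 44, -2]
step 5 (PUSH 90): [1, -9, -23, 44, 44, -2, 90]
step 6 (SUB): [1, -9, -23, 44, 44, -92]
step 7 (PUSH -99): [1, -9, -23, 44, 44, -92, -99]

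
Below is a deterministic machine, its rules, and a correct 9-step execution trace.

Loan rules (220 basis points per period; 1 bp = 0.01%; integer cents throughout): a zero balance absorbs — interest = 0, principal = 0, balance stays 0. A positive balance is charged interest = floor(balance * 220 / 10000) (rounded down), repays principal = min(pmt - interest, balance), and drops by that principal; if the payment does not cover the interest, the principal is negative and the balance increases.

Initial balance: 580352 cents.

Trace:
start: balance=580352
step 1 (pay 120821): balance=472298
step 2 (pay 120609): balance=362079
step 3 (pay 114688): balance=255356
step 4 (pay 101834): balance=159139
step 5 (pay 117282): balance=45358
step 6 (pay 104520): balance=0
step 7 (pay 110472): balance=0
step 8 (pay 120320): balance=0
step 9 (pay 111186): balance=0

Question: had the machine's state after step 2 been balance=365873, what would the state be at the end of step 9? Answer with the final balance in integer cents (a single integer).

0

state after step 2 := balance=365873
step 3 (pay 114688): balance=259234
step 4 (pay 101834): balance=163103
step 5 (pay 117282): balance=49409
step 6 (pay 104520): balance=0
step 7 (pay 110472): balance=0
step 8 (pay 120320): balance=0
step 9 (pay 111186): balance=0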